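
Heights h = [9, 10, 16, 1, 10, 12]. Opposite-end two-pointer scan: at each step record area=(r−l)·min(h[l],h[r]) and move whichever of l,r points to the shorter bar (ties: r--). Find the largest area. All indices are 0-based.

[0,5] min(9,12)*5=45 best=45 * → l++
[1,5] min(10,12)*4=40 best=45 → l++
[2,5] min(16,12)*3=36 best=45 → r--
[2,4] min(16,10)*2=20 best=45 → r--
[2,3] min(16,1)*1=1 best=45 → r--

max area = 45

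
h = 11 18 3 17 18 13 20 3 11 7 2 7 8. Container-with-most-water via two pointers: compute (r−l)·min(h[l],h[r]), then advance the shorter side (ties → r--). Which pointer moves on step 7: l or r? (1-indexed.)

l

l=1 r=13: min(11,8)*12=96 best=96 *, r--
l=1 r=12: min(11,7)*11=77 best=96, r--
l=1 r=11: min(11,2)*10=20 best=96, r--
l=1 r=10: min(11,7)*9=63 best=96, r--
l=1 r=9: min(11,11)*8=88 best=96, r--
l=1 r=8: min(11,3)*7=21 best=96, r--
l=1 r=7: min(11,20)*6=66 best=96, l++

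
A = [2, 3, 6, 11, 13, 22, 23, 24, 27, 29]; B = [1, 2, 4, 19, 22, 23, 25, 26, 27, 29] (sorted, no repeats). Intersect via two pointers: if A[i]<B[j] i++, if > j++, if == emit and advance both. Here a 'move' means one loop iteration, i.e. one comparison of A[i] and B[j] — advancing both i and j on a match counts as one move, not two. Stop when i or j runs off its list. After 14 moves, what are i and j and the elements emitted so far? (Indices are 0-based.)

[i=0,j=0] 2>1 → j++
[i=0,j=1] 2==2 emit → i++,j++
[i=1,j=2] 3<4 → i++
[i=2,j=2] 6>4 → j++
[i=2,j=3] 6<19 → i++
[i=3,j=3] 11<19 → i++
[i=4,j=3] 13<19 → i++
[i=5,j=3] 22>19 → j++
[i=5,j=4] 22==22 emit → i++,j++
[i=6,j=5] 23==23 emit → i++,j++
[i=7,j=6] 24<25 → i++
[i=8,j=6] 27>25 → j++
[i=8,j=7] 27>26 → j++
[i=8,j=8] 27==27 emit → i++,j++

i=9, j=9, emitted=[2, 22, 23, 27]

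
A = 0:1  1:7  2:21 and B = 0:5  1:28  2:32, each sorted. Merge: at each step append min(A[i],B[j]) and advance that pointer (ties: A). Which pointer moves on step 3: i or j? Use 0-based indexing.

i=0 j=0: A[i]=1<=B[j]=5 take 1, i++
i=1 j=0: A[i]=7>B[j]=5 take 5, j++
i=1 j=1: A[i]=7<=B[j]=28 take 7, i++

i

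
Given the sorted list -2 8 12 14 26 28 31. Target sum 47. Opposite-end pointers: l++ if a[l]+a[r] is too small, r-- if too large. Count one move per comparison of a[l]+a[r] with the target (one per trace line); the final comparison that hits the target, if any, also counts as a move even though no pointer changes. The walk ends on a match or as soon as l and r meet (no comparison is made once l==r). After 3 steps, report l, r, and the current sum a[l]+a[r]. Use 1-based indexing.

l=4, r=7, sum=45

l=1 r=7: -2+31=29 <47, l++
l=2 r=7: 8+31=39 <47, l++
l=3 r=7: 12+31=43 <47, l++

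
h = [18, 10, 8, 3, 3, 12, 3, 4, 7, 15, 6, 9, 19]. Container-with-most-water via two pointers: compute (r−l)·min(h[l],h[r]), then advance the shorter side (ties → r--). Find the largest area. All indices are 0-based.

max area = 216

l=0 r=12: min(18,19)*12=216 best=216 *, l++
l=1 r=12: min(10,19)*11=110 best=216, l++
l=2 r=12: min(8,19)*10=80 best=216, l++
l=3 r=12: min(3,19)*9=27 best=216, l++
l=4 r=12: min(3,19)*8=24 best=216, l++
l=5 r=12: min(12,19)*7=84 best=216, l++
l=6 r=12: min(3,19)*6=18 best=216, l++
l=7 r=12: min(4,19)*5=20 best=216, l++
l=8 r=12: min(7,19)*4=28 best=216, l++
l=9 r=12: min(15,19)*3=45 best=216, l++
l=10 r=12: min(6,19)*2=12 best=216, l++
l=11 r=12: min(9,19)*1=9 best=216, l++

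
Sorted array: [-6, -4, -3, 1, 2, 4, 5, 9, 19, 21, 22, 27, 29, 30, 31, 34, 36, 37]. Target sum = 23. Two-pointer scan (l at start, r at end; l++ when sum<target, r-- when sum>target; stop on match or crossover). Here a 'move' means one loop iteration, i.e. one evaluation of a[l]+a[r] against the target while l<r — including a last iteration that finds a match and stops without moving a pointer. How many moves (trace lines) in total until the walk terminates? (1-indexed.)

l=1 r=18: -6+37=31 >23, r--
l=1 r=17: -6+36=30 >23, r--
l=1 r=16: -6+34=28 >23, r--
l=1 r=15: -6+31=25 >23, r--
l=1 r=14: -6+30=24 >23, r--
l=1 r=13: -6+29=23, found

6 moves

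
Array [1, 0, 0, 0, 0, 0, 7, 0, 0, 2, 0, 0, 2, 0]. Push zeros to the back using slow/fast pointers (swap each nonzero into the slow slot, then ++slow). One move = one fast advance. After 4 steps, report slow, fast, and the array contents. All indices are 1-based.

(s=1,f=1) a[fast]=1≠0 swap→a[1]=1 → slow++,fast++
(s=2,f=2) a[fast]=0 → fast++
(s=2,f=3) a[fast]=0 → fast++
(s=2,f=4) a[fast]=0 → fast++

slow=2, fast=5, a=[1, 0, 0, 0, 0, 0, 7, 0, 0, 2, 0, 0, 2, 0]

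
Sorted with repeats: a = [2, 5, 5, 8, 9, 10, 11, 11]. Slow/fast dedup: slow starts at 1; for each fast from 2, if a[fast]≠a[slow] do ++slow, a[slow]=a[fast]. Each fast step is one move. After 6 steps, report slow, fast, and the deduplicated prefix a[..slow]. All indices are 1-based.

(s=1,f=2) a[fast]=5≠a[slow]=2 write a[2]=5 → slow++,fast++
(s=2,f=3) a[fast]=5=a[slow] dup → fast++
(s=2,f=4) a[fast]=8≠a[slow]=5 write a[3]=8 → slow++,fast++
(s=3,f=5) a[fast]=9≠a[slow]=8 write a[4]=9 → slow++,fast++
(s=4,f=6) a[fast]=10≠a[slow]=9 write a[5]=10 → slow++,fast++
(s=5,f=7) a[fast]=11≠a[slow]=10 write a[6]=11 → slow++,fast++

slow=6, fast=8, prefix=[2, 5, 8, 9, 10, 11]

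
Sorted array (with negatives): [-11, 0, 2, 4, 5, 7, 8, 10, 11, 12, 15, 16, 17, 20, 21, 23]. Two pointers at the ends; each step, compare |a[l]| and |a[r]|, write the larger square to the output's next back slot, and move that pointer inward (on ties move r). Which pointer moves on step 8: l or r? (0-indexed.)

[0,15] |-11|<=|23| out[15]=529 → r--
[0,14] |-11|<=|21| out[14]=441 → r--
[0,13] |-11|<=|20| out[13]=400 → r--
[0,12] |-11|<=|17| out[12]=289 → r--
[0,11] |-11|<=|16| out[11]=256 → r--
[0,10] |-11|<=|15| out[10]=225 → r--
[0,9] |-11|<=|12| out[9]=144 → r--
[0,8] |-11|<=|11| out[8]=121 → r--

r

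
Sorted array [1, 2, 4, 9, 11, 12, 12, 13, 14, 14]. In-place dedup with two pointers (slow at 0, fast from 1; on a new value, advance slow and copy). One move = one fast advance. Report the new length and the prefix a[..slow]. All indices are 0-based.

slow=0 fast=1: a[fast]=2≠a[slow]=1 write a[1]=2, slow++,fast++
slow=1 fast=2: a[fast]=4≠a[slow]=2 write a[2]=4, slow++,fast++
slow=2 fast=3: a[fast]=9≠a[slow]=4 write a[3]=9, slow++,fast++
slow=3 fast=4: a[fast]=11≠a[slow]=9 write a[4]=11, slow++,fast++
slow=4 fast=5: a[fast]=12≠a[slow]=11 write a[5]=12, slow++,fast++
slow=5 fast=6: a[fast]=12=a[slow] dup, fast++
slow=5 fast=7: a[fast]=13≠a[slow]=12 write a[6]=13, slow++,fast++
slow=6 fast=8: a[fast]=14≠a[slow]=13 write a[7]=14, slow++,fast++
slow=7 fast=9: a[fast]=14=a[slow] dup, fast++

length 8; prefix = [1, 2, 4, 9, 11, 12, 13, 14]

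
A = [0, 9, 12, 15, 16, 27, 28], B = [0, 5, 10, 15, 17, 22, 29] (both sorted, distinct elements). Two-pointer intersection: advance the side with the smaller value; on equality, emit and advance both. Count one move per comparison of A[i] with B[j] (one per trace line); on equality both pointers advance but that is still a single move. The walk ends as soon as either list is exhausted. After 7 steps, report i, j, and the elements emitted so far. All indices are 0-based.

i=5, j=4, emitted=[0, 15]

i=0 j=0: 0==0 emit, i++,j++
i=1 j=1: 9>5, j++
i=1 j=2: 9<10, i++
i=2 j=2: 12>10, j++
i=2 j=3: 12<15, i++
i=3 j=3: 15==15 emit, i++,j++
i=4 j=4: 16<17, i++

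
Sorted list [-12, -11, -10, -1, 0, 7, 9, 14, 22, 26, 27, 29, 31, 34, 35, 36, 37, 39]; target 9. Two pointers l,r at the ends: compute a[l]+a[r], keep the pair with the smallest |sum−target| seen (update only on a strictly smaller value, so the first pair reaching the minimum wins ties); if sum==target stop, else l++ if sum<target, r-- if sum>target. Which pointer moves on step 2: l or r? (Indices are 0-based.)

[0,17] -12+39=27 d=18 * → r--
[0,16] -12+37=25 d=16 * → r--

r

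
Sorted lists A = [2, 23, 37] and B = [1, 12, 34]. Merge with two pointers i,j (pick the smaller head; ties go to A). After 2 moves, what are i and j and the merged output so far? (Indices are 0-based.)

i=1, j=1, merged so far=[1, 2]

[i=0,j=0] A[i]=2>B[j]=1 take 1 → j++
[i=0,j=1] A[i]=2<=B[j]=12 take 2 → i++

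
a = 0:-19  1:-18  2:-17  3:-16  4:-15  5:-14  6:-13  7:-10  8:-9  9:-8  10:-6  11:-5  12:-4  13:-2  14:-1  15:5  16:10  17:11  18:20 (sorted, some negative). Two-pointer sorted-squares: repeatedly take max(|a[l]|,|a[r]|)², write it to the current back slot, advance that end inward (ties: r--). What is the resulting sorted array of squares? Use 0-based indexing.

l=0 r=18: |-19|<=|20| out[18]=400, r--
l=0 r=17: |-19|>|11| out[17]=361, l++
l=1 r=17: |-18|>|11| out[16]=324, l++
l=2 r=17: |-17|>|11| out[15]=289, l++
l=3 r=17: |-16|>|11| out[14]=256, l++
l=4 r=17: |-15|>|11| out[13]=225, l++
l=5 r=17: |-14|>|11| out[12]=196, l++
l=6 r=17: |-13|>|11| out[11]=169, l++
l=7 r=17: |-10|<=|11| out[10]=121, r--
l=7 r=16: |-10|<=|10| out[9]=100, r--
l=7 r=15: |-10|>|5| out[8]=100, l++
l=8 r=15: |-9|>|5| out[7]=81, l++
l=9 r=15: |-8|>|5| out[6]=64, l++
l=10 r=15: |-6|>|5| out[5]=36, l++
l=11 r=15: |-5|<=|5| out[4]=25, r--
l=11 r=14: |-5|>|-1| out[3]=25, l++
l=12 r=14: |-4|>|-1| out[2]=16, l++
l=13 r=14: |-2|>|-1| out[1]=4, l++
l=14 r=14: |-1|<=|-1| out[0]=1, r--

[1, 4, 16, 25, 25, 36, 64, 81, 100, 100, 121, 169, 196, 225, 256, 289, 324, 361, 400]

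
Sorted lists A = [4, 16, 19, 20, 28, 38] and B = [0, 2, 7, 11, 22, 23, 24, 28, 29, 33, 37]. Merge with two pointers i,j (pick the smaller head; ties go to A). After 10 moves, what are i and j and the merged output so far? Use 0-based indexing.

i=0 j=0: A[i]=4>B[j]=0 take 0, j++
i=0 j=1: A[i]=4>B[j]=2 take 2, j++
i=0 j=2: A[i]=4<=B[j]=7 take 4, i++
i=1 j=2: A[i]=16>B[j]=7 take 7, j++
i=1 j=3: A[i]=16>B[j]=11 take 11, j++
i=1 j=4: A[i]=16<=B[j]=22 take 16, i++
i=2 j=4: A[i]=19<=B[j]=22 take 19, i++
i=3 j=4: A[i]=20<=B[j]=22 take 20, i++
i=4 j=4: A[i]=28>B[j]=22 take 22, j++
i=4 j=5: A[i]=28>B[j]=23 take 23, j++

i=4, j=6, merged so far=[0, 2, 4, 7, 11, 16, 19, 20, 22, 23]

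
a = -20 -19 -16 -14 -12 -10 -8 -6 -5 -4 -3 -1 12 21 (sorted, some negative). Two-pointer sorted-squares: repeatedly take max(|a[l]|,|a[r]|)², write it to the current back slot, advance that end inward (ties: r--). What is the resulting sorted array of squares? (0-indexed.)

l=0 r=13: |-20|<=|21| out[13]=441, r--
l=0 r=12: |-20|>|12| out[12]=400, l++
l=1 r=12: |-19|>|12| out[11]=361, l++
l=2 r=12: |-16|>|12| out[10]=256, l++
l=3 r=12: |-14|>|12| out[9]=196, l++
l=4 r=12: |-12|<=|12| out[8]=144, r--
l=4 r=11: |-12|>|-1| out[7]=144, l++
l=5 r=11: |-10|>|-1| out[6]=100, l++
l=6 r=11: |-8|>|-1| out[5]=64, l++
l=7 r=11: |-6|>|-1| out[4]=36, l++
l=8 r=11: |-5|>|-1| out[3]=25, l++
l=9 r=11: |-4|>|-1| out[2]=16, l++
l=10 r=11: |-3|>|-1| out[1]=9, l++
l=11 r=11: |-1|<=|-1| out[0]=1, r--

[1, 9, 16, 25, 36, 64, 100, 144, 144, 196, 256, 361, 400, 441]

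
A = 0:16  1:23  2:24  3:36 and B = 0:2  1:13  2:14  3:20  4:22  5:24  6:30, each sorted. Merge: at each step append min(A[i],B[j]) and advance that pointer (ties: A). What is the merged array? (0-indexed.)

[2, 13, 14, 16, 20, 22, 23, 24, 24, 30, 36]

i=0 j=0: A[i]=16>B[j]=2 take 2, j++
i=0 j=1: A[i]=16>B[j]=13 take 13, j++
i=0 j=2: A[i]=16>B[j]=14 take 14, j++
i=0 j=3: A[i]=16<=B[j]=20 take 16, i++
i=1 j=3: A[i]=23>B[j]=20 take 20, j++
i=1 j=4: A[i]=23>B[j]=22 take 22, j++
i=1 j=5: A[i]=23<=B[j]=24 take 23, i++
i=2 j=5: A[i]=24<=B[j]=24 take 24, i++
i=3 j=5: A[i]=36>B[j]=24 take 24, j++
i=3 j=6: A[i]=36>B[j]=30 take 30, j++
i=3 j=7: B done, take A[i]=36, i++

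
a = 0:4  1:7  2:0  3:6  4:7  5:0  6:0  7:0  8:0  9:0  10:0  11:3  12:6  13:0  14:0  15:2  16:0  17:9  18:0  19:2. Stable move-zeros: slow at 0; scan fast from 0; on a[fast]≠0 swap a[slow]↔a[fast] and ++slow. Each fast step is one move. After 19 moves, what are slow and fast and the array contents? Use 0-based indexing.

slow=0 fast=0: a[fast]=4≠0 swap→a[0]=4, slow++,fast++
slow=1 fast=1: a[fast]=7≠0 swap→a[1]=7, slow++,fast++
slow=2 fast=2: a[fast]=0, fast++
slow=2 fast=3: a[fast]=6≠0 swap→a[2]=6, slow++,fast++
slow=3 fast=4: a[fast]=7≠0 swap→a[3]=7, slow++,fast++
slow=4 fast=5: a[fast]=0, fast++
slow=4 fast=6: a[fast]=0, fast++
slow=4 fast=7: a[fast]=0, fast++
slow=4 fast=8: a[fast]=0, fast++
slow=4 fast=9: a[fast]=0, fast++
slow=4 fast=10: a[fast]=0, fast++
slow=4 fast=11: a[fast]=3≠0 swap→a[4]=3, slow++,fast++
slow=5 fast=12: a[fast]=6≠0 swap→a[5]=6, slow++,fast++
slow=6 fast=13: a[fast]=0, fast++
slow=6 fast=14: a[fast]=0, fast++
slow=6 fast=15: a[fast]=2≠0 swap→a[6]=2, slow++,fast++
slow=7 fast=16: a[fast]=0, fast++
slow=7 fast=17: a[fast]=9≠0 swap→a[7]=9, slow++,fast++
slow=8 fast=18: a[fast]=0, fast++

slow=8, fast=19, a=[4, 7, 6, 7, 3, 6, 2, 9, 0, 0, 0, 0, 0, 0, 0, 0, 0, 0, 0, 2]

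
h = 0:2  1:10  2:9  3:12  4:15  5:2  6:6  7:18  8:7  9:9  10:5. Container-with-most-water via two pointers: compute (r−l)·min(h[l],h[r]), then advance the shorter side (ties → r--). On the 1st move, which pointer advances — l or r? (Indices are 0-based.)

l=0 r=10: min(2,5)*10=20 best=20 *, l++

l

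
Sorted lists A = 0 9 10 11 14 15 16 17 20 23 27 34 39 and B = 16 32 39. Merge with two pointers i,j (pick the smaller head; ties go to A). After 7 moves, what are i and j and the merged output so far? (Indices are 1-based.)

[i=1,j=1] A[i]=0<=B[j]=16 take 0 → i++
[i=2,j=1] A[i]=9<=B[j]=16 take 9 → i++
[i=3,j=1] A[i]=10<=B[j]=16 take 10 → i++
[i=4,j=1] A[i]=11<=B[j]=16 take 11 → i++
[i=5,j=1] A[i]=14<=B[j]=16 take 14 → i++
[i=6,j=1] A[i]=15<=B[j]=16 take 15 → i++
[i=7,j=1] A[i]=16<=B[j]=16 take 16 → i++

i=8, j=1, merged so far=[0, 9, 10, 11, 14, 15, 16]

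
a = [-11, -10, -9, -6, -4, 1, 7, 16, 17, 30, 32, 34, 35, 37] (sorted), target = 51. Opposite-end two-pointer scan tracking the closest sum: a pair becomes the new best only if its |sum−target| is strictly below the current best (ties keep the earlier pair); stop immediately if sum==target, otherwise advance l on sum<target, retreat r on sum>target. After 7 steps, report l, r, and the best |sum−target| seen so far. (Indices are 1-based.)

[1,14] -11+37=26 d=25 * → l++
[2,14] -10+37=27 d=24 * → l++
[3,14] -9+37=28 d=23 * → l++
[4,14] -6+37=31 d=20 * → l++
[5,14] -4+37=33 d=18 * → l++
[6,14] 1+37=38 d=13 * → l++
[7,14] 7+37=44 d=7 * → l++

l=8, r=14, best |Δ|=7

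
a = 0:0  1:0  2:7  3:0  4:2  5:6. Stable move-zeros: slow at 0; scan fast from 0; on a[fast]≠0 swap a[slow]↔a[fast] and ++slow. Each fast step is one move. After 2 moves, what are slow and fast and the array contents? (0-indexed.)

slow=0 fast=0: a[fast]=0, fast++
slow=0 fast=1: a[fast]=0, fast++

slow=0, fast=2, a=[0, 0, 7, 0, 2, 6]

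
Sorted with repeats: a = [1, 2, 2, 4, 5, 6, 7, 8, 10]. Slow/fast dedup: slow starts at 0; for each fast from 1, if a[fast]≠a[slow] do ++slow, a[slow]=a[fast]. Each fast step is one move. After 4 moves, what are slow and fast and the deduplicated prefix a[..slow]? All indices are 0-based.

(s=0,f=1) a[fast]=2≠a[slow]=1 write a[1]=2 → slow++,fast++
(s=1,f=2) a[fast]=2=a[slow] dup → fast++
(s=1,f=3) a[fast]=4≠a[slow]=2 write a[2]=4 → slow++,fast++
(s=2,f=4) a[fast]=5≠a[slow]=4 write a[3]=5 → slow++,fast++

slow=3, fast=5, prefix=[1, 2, 4, 5]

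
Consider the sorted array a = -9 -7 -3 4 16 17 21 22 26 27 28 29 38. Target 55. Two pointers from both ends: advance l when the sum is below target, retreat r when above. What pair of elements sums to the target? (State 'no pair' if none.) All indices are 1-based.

(17, 38)

[1,13] -9+38=29 <55 → l++
[2,13] -7+38=31 <55 → l++
[3,13] -3+38=35 <55 → l++
[4,13] 4+38=42 <55 → l++
[5,13] 16+38=54 <55 → l++
[6,13] 17+38=55 → found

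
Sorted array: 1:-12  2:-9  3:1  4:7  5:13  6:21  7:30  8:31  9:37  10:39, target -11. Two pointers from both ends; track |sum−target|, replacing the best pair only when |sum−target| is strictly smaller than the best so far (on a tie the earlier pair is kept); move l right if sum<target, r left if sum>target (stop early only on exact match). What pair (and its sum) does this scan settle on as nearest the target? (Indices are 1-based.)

[1,10] -12+39=27 d=38 * → r--
[1,9] -12+37=25 d=36 * → r--
[1,8] -12+31=19 d=30 * → r--
[1,7] -12+30=18 d=29 * → r--
[1,6] -12+21=9 d=20 * → r--
[1,5] -12+13=1 d=12 * → r--
[1,4] -12+7=-5 d=6 * → r--
[1,3] -12+1=-11 d=0 * → stop

pair (-12, 1) with sum -11 (|Δ|=0)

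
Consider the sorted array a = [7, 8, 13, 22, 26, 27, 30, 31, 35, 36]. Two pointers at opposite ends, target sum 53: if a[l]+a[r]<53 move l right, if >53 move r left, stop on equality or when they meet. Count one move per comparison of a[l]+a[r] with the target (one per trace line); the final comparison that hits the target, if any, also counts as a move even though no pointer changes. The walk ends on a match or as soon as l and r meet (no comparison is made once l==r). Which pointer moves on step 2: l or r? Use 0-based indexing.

[0,9] 7+36=43 <53 → l++
[1,9] 8+36=44 <53 → l++

l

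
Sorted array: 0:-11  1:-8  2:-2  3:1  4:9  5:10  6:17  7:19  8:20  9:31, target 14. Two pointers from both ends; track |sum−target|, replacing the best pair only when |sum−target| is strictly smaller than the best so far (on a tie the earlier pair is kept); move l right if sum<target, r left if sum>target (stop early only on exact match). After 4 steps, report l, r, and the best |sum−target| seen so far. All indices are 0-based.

l=0 r=9: -11+31=20 d=6 *, r--
l=0 r=8: -11+20=9 d=5 *, l++
l=1 r=8: -8+20=12 d=2 *, l++
l=2 r=8: -2+20=18 d=4, r--

l=2, r=7, best |Δ|=2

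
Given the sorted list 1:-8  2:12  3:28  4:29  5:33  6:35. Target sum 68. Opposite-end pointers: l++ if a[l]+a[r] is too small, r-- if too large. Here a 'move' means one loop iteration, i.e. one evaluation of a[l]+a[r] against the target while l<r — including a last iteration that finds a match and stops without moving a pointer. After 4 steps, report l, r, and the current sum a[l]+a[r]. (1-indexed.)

l=1 r=6: -8+35=27 <68, l++
l=2 r=6: 12+35=47 <68, l++
l=3 r=6: 28+35=63 <68, l++
l=4 r=6: 29+35=64 <68, l++

l=5, r=6, sum=68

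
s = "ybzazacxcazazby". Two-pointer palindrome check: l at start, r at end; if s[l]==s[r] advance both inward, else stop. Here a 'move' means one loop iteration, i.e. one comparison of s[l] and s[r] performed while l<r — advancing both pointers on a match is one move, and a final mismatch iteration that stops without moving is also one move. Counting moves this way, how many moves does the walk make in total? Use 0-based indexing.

[0,14] 'y'=='y' → l++,r--
[1,13] 'b'=='b' → l++,r--
[2,12] 'z'=='z' → l++,r--
[3,11] 'a'=='a' → l++,r--
[4,10] 'z'=='z' → l++,r--
[5,9] 'a'=='a' → l++,r--
[6,8] 'c'=='c' → l++,r--

7 moves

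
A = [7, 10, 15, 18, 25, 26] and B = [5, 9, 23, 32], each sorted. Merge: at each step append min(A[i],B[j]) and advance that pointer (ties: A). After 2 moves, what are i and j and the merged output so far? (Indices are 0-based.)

i=0 j=0: A[i]=7>B[j]=5 take 5, j++
i=0 j=1: A[i]=7<=B[j]=9 take 7, i++

i=1, j=1, merged so far=[5, 7]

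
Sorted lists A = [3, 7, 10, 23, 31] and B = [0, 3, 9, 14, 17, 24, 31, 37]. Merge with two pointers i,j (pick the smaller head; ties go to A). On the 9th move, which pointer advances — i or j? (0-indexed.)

i

[i=0,j=0] A[i]=3>B[j]=0 take 0 → j++
[i=0,j=1] A[i]=3<=B[j]=3 take 3 → i++
[i=1,j=1] A[i]=7>B[j]=3 take 3 → j++
[i=1,j=2] A[i]=7<=B[j]=9 take 7 → i++
[i=2,j=2] A[i]=10>B[j]=9 take 9 → j++
[i=2,j=3] A[i]=10<=B[j]=14 take 10 → i++
[i=3,j=3] A[i]=23>B[j]=14 take 14 → j++
[i=3,j=4] A[i]=23>B[j]=17 take 17 → j++
[i=3,j=5] A[i]=23<=B[j]=24 take 23 → i++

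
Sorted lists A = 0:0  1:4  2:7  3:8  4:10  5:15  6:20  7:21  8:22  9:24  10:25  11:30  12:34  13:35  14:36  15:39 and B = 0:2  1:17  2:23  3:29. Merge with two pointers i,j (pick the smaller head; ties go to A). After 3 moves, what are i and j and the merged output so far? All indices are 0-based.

i=2, j=1, merged so far=[0, 2, 4]

[i=0,j=0] A[i]=0<=B[j]=2 take 0 → i++
[i=1,j=0] A[i]=4>B[j]=2 take 2 → j++
[i=1,j=1] A[i]=4<=B[j]=17 take 4 → i++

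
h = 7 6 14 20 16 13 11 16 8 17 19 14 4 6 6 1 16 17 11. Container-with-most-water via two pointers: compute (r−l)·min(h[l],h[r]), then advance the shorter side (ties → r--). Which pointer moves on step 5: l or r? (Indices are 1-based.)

r

[1,19] min(7,11)*18=126 best=126 * → l++
[2,19] min(6,11)*17=102 best=126 → l++
[3,19] min(14,11)*16=176 best=176 * → r--
[3,18] min(14,17)*15=210 best=210 * → l++
[4,18] min(20,17)*14=238 best=238 * → r--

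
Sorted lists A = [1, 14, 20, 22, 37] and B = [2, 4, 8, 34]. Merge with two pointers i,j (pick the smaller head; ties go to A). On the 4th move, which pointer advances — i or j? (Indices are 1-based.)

i=1 j=1: A[i]=1<=B[j]=2 take 1, i++
i=2 j=1: A[i]=14>B[j]=2 take 2, j++
i=2 j=2: A[i]=14>B[j]=4 take 4, j++
i=2 j=3: A[i]=14>B[j]=8 take 8, j++

j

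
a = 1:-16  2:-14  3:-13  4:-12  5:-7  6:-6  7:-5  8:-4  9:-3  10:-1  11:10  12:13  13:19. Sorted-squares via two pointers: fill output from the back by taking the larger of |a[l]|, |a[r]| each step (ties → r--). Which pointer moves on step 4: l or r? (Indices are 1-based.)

r

[1,13] |-16|<=|19| out[13]=361 → r--
[1,12] |-16|>|13| out[12]=256 → l++
[2,12] |-14|>|13| out[11]=196 → l++
[3,12] |-13|<=|13| out[10]=169 → r--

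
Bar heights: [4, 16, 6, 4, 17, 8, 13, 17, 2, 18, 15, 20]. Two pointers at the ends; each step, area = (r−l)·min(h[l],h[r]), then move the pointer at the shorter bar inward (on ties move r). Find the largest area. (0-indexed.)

max area = 160

l=0 r=11: min(4,20)*11=44 best=44 *, l++
l=1 r=11: min(16,20)*10=160 best=160 *, l++
l=2 r=11: min(6,20)*9=54 best=160, l++
l=3 r=11: min(4,20)*8=32 best=160, l++
l=4 r=11: min(17,20)*7=119 best=160, l++
l=5 r=11: min(8,20)*6=48 best=160, l++
l=6 r=11: min(13,20)*5=65 best=160, l++
l=7 r=11: min(17,20)*4=68 best=160, l++
l=8 r=11: min(2,20)*3=6 best=160, l++
l=9 r=11: min(18,20)*2=36 best=160, l++
l=10 r=11: min(15,20)*1=15 best=160, l++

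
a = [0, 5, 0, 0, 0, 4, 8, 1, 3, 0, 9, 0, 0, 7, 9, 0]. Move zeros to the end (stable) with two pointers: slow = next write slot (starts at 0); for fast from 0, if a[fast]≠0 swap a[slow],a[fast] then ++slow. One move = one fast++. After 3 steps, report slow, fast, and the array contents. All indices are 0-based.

slow=0 fast=0: a[fast]=0, fast++
slow=0 fast=1: a[fast]=5≠0 swap→a[0]=5, slow++,fast++
slow=1 fast=2: a[fast]=0, fast++

slow=1, fast=3, a=[5, 0, 0, 0, 0, 4, 8, 1, 3, 0, 9, 0, 0, 7, 9, 0]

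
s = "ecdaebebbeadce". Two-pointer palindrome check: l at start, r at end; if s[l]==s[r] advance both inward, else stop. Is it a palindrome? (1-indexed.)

l=1 r=14: 'e'=='e', l++,r--
l=2 r=13: 'c'=='c', l++,r--
l=3 r=12: 'd'=='d', l++,r--
l=4 r=11: 'a'=='a', l++,r--
l=5 r=10: 'e'=='e', l++,r--
l=6 r=9: 'b'=='b', l++,r--
l=7 r=8: 'e'!='b', stop

not a palindrome (mismatch at 7,8)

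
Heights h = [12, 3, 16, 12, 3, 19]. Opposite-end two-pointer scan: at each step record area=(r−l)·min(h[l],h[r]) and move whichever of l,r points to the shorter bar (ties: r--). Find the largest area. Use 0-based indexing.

[0,5] min(12,19)*5=60 best=60 * → l++
[1,5] min(3,19)*4=12 best=60 → l++
[2,5] min(16,19)*3=48 best=60 → l++
[3,5] min(12,19)*2=24 best=60 → l++
[4,5] min(3,19)*1=3 best=60 → l++

max area = 60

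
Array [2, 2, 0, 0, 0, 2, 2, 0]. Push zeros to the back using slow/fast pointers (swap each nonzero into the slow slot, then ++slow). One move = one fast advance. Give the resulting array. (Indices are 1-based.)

(s=1,f=1) a[fast]=2≠0 swap→a[1]=2 → slow++,fast++
(s=2,f=2) a[fast]=2≠0 swap→a[2]=2 → slow++,fast++
(s=3,f=3) a[fast]=0 → fast++
(s=3,f=4) a[fast]=0 → fast++
(s=3,f=5) a[fast]=0 → fast++
(s=3,f=6) a[fast]=2≠0 swap→a[3]=2 → slow++,fast++
(s=4,f=7) a[fast]=2≠0 swap→a[4]=2 → slow++,fast++
(s=5,f=8) a[fast]=0 → fast++

[2, 2, 2, 2, 0, 0, 0, 0]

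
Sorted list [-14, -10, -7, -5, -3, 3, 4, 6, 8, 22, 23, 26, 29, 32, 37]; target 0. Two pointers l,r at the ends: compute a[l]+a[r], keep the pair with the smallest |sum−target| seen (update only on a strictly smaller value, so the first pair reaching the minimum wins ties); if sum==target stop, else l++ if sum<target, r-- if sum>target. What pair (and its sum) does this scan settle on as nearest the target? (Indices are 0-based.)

[0,14] -14+37=23 d=23 * → r--
[0,13] -14+32=18 d=18 * → r--
[0,12] -14+29=15 d=15 * → r--
[0,11] -14+26=12 d=12 * → r--
[0,10] -14+23=9 d=9 * → r--
[0,9] -14+22=8 d=8 * → r--
[0,8] -14+8=-6 d=6 * → l++
[1,8] -10+8=-2 d=2 * → l++
[2,8] -7+8=1 d=1 * → r--
[2,7] -7+6=-1 d=1 → l++
[3,7] -5+6=1 d=1 → r--
[3,6] -5+4=-1 d=1 → l++
[4,6] -3+4=1 d=1 → r--
[4,5] -3+3=0 d=0 * → stop

pair (-3, 3) with sum 0 (|Δ|=0)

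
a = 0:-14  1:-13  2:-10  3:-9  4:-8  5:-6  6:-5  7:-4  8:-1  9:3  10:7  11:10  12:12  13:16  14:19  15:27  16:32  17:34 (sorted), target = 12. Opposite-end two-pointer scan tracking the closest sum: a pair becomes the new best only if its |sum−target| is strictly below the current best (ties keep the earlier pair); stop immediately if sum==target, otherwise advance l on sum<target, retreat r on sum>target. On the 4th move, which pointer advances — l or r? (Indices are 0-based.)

[0,17] -14+34=20 d=8 * → r--
[0,16] -14+32=18 d=6 * → r--
[0,15] -14+27=13 d=1 * → r--
[0,14] -14+19=5 d=7 → l++

l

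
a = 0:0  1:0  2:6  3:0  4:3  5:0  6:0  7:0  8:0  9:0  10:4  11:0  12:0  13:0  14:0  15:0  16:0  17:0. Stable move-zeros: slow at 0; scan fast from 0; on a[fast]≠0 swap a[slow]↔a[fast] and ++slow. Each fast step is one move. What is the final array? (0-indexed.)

(s=0,f=0) a[fast]=0 → fast++
(s=0,f=1) a[fast]=0 → fast++
(s=0,f=2) a[fast]=6≠0 swap→a[0]=6 → slow++,fast++
(s=1,f=3) a[fast]=0 → fast++
(s=1,f=4) a[fast]=3≠0 swap→a[1]=3 → slow++,fast++
(s=2,f=5) a[fast]=0 → fast++
(s=2,f=6) a[fast]=0 → fast++
(s=2,f=7) a[fast]=0 → fast++
(s=2,f=8) a[fast]=0 → fast++
(s=2,f=9) a[fast]=0 → fast++
(s=2,f=10) a[fast]=4≠0 swap→a[2]=4 → slow++,fast++
(s=3,f=11) a[fast]=0 → fast++
(s=3,f=12) a[fast]=0 → fast++
(s=3,f=13) a[fast]=0 → fast++
(s=3,f=14) a[fast]=0 → fast++
(s=3,f=15) a[fast]=0 → fast++
(s=3,f=16) a[fast]=0 → fast++
(s=3,f=17) a[fast]=0 → fast++

[6, 3, 4, 0, 0, 0, 0, 0, 0, 0, 0, 0, 0, 0, 0, 0, 0, 0]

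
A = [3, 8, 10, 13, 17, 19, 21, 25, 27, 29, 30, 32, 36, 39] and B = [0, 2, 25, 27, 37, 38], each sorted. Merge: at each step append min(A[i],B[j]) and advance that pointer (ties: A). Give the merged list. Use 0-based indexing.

i=0 j=0: A[i]=3>B[j]=0 take 0, j++
i=0 j=1: A[i]=3>B[j]=2 take 2, j++
i=0 j=2: A[i]=3<=B[j]=25 take 3, i++
i=1 j=2: A[i]=8<=B[j]=25 take 8, i++
i=2 j=2: A[i]=10<=B[j]=25 take 10, i++
i=3 j=2: A[i]=13<=B[j]=25 take 13, i++
i=4 j=2: A[i]=17<=B[j]=25 take 17, i++
i=5 j=2: A[i]=19<=B[j]=25 take 19, i++
i=6 j=2: A[i]=21<=B[j]=25 take 21, i++
i=7 j=2: A[i]=25<=B[j]=25 take 25, i++
i=8 j=2: A[i]=27>B[j]=25 take 25, j++
i=8 j=3: A[i]=27<=B[j]=27 take 27, i++
i=9 j=3: A[i]=29>B[j]=27 take 27, j++
i=9 j=4: A[i]=29<=B[j]=37 take 29, i++
i=10 j=4: A[i]=30<=B[j]=37 take 30, i++
i=11 j=4: A[i]=32<=B[j]=37 take 32, i++
i=12 j=4: A[i]=36<=B[j]=37 take 36, i++
i=13 j=4: A[i]=39>B[j]=37 take 37, j++
i=13 j=5: A[i]=39>B[j]=38 take 38, j++
i=13 j=6: B done, take A[i]=39, i++

[0, 2, 3, 8, 10, 13, 17, 19, 21, 25, 25, 27, 27, 29, 30, 32, 36, 37, 38, 39]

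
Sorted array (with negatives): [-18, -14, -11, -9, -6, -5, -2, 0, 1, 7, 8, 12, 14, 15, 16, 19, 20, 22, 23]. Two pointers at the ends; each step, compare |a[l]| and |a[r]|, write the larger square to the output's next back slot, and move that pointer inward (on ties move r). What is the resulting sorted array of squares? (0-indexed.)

[0,18] |-18|<=|23| out[18]=529 → r--
[0,17] |-18|<=|22| out[17]=484 → r--
[0,16] |-18|<=|20| out[16]=400 → r--
[0,15] |-18|<=|19| out[15]=361 → r--
[0,14] |-18|>|16| out[14]=324 → l++
[1,14] |-14|<=|16| out[13]=256 → r--
[1,13] |-14|<=|15| out[12]=225 → r--
[1,12] |-14|<=|14| out[11]=196 → r--
[1,11] |-14|>|12| out[10]=196 → l++
[2,11] |-11|<=|12| out[9]=144 → r--
[2,10] |-11|>|8| out[8]=121 → l++
[3,10] |-9|>|8| out[7]=81 → l++
[4,10] |-6|<=|8| out[6]=64 → r--
[4,9] |-6|<=|7| out[5]=49 → r--
[4,8] |-6|>|1| out[4]=36 → l++
[5,8] |-5|>|1| out[3]=25 → l++
[6,8] |-2|>|1| out[2]=4 → l++
[7,8] |0|<=|1| out[1]=1 → r--
[7,7] |0|<=|0| out[0]=0 → r--

[0, 1, 4, 25, 36, 49, 64, 81, 121, 144, 196, 196, 225, 256, 324, 361, 400, 484, 529]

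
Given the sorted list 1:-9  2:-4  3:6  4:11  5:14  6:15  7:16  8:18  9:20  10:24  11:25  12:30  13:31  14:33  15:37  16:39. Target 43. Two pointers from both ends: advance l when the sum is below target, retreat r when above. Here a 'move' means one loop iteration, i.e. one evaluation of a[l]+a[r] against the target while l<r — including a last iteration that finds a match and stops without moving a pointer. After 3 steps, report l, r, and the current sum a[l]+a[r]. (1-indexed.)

l=3, r=15, sum=43

l=1 r=16: -9+39=30 <43, l++
l=2 r=16: -4+39=35 <43, l++
l=3 r=16: 6+39=45 >43, r--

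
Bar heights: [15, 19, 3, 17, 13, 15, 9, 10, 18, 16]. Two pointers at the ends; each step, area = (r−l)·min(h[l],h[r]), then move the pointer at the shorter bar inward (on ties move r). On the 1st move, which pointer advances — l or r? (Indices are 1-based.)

l

[1,10] min(15,16)*9=135 best=135 * → l++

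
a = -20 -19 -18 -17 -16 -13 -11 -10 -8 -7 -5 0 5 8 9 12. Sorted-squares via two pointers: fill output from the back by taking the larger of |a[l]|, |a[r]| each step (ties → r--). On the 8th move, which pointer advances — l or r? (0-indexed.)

l=0 r=15: |-20|>|12| out[15]=400, l++
l=1 r=15: |-19|>|12| out[14]=361, l++
l=2 r=15: |-18|>|12| out[13]=324, l++
l=3 r=15: |-17|>|12| out[12]=289, l++
l=4 r=15: |-16|>|12| out[11]=256, l++
l=5 r=15: |-13|>|12| out[10]=169, l++
l=6 r=15: |-11|<=|12| out[9]=144, r--
l=6 r=14: |-11|>|9| out[8]=121, l++

l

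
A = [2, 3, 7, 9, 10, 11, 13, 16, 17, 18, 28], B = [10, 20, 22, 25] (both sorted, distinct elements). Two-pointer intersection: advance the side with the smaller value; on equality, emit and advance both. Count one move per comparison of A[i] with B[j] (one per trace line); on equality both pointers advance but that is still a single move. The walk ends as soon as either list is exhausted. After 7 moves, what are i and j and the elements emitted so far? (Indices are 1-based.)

i=8, j=2, emitted=[10]

[i=1,j=1] 2<10 → i++
[i=2,j=1] 3<10 → i++
[i=3,j=1] 7<10 → i++
[i=4,j=1] 9<10 → i++
[i=5,j=1] 10==10 emit → i++,j++
[i=6,j=2] 11<20 → i++
[i=7,j=2] 13<20 → i++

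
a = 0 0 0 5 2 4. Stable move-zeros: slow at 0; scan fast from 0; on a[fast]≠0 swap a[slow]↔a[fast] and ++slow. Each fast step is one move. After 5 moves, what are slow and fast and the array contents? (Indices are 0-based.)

slow=0 fast=0: a[fast]=0, fast++
slow=0 fast=1: a[fast]=0, fast++
slow=0 fast=2: a[fast]=0, fast++
slow=0 fast=3: a[fast]=5≠0 swap→a[0]=5, slow++,fast++
slow=1 fast=4: a[fast]=2≠0 swap→a[1]=2, slow++,fast++

slow=2, fast=5, a=[5, 2, 0, 0, 0, 4]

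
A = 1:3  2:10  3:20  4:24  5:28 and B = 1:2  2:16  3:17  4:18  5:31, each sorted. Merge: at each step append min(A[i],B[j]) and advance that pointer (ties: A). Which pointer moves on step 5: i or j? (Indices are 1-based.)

[i=1,j=1] A[i]=3>B[j]=2 take 2 → j++
[i=1,j=2] A[i]=3<=B[j]=16 take 3 → i++
[i=2,j=2] A[i]=10<=B[j]=16 take 10 → i++
[i=3,j=2] A[i]=20>B[j]=16 take 16 → j++
[i=3,j=3] A[i]=20>B[j]=17 take 17 → j++

j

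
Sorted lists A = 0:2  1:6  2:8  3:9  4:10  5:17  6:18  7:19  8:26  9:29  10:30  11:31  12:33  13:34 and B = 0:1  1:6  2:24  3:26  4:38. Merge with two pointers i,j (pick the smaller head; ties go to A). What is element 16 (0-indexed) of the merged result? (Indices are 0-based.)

[i=0,j=0] A[i]=2>B[j]=1 take 1 → j++
[i=0,j=1] A[i]=2<=B[j]=6 take 2 → i++
[i=1,j=1] A[i]=6<=B[j]=6 take 6 → i++
[i=2,j=1] A[i]=8>B[j]=6 take 6 → j++
[i=2,j=2] A[i]=8<=B[j]=24 take 8 → i++
[i=3,j=2] A[i]=9<=B[j]=24 take 9 → i++
[i=4,j=2] A[i]=10<=B[j]=24 take 10 → i++
[i=5,j=2] A[i]=17<=B[j]=24 take 17 → i++
[i=6,j=2] A[i]=18<=B[j]=24 take 18 → i++
[i=7,j=2] A[i]=19<=B[j]=24 take 19 → i++
[i=8,j=2] A[i]=26>B[j]=24 take 24 → j++
[i=8,j=3] A[i]=26<=B[j]=26 take 26 → i++
[i=9,j=3] A[i]=29>B[j]=26 take 26 → j++
[i=9,j=4] A[i]=29<=B[j]=38 take 29 → i++
[i=10,j=4] A[i]=30<=B[j]=38 take 30 → i++
[i=11,j=4] A[i]=31<=B[j]=38 take 31 → i++
[i=12,j=4] A[i]=33<=B[j]=38 take 33 → i++
[i=13,j=4] A[i]=34<=B[j]=38 take 34 → i++
[i=14,j=4] A done, take B[j]=38 → j++

merged[16] = 33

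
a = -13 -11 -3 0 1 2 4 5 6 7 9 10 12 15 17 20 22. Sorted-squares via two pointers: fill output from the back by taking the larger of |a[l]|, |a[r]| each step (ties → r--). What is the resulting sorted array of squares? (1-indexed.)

[0, 1, 4, 9, 16, 25, 36, 49, 81, 100, 121, 144, 169, 225, 289, 400, 484]

l=1 r=17: |-13|<=|22| out[17]=484, r--
l=1 r=16: |-13|<=|20| out[16]=400, r--
l=1 r=15: |-13|<=|17| out[15]=289, r--
l=1 r=14: |-13|<=|15| out[14]=225, r--
l=1 r=13: |-13|>|12| out[13]=169, l++
l=2 r=13: |-11|<=|12| out[12]=144, r--
l=2 r=12: |-11|>|10| out[11]=121, l++
l=3 r=12: |-3|<=|10| out[10]=100, r--
l=3 r=11: |-3|<=|9| out[9]=81, r--
l=3 r=10: |-3|<=|7| out[8]=49, r--
l=3 r=9: |-3|<=|6| out[7]=36, r--
l=3 r=8: |-3|<=|5| out[6]=25, r--
l=3 r=7: |-3|<=|4| out[5]=16, r--
l=3 r=6: |-3|>|2| out[4]=9, l++
l=4 r=6: |0|<=|2| out[3]=4, r--
l=4 r=5: |0|<=|1| out[2]=1, r--
l=4 r=4: |0|<=|0| out[1]=0, r--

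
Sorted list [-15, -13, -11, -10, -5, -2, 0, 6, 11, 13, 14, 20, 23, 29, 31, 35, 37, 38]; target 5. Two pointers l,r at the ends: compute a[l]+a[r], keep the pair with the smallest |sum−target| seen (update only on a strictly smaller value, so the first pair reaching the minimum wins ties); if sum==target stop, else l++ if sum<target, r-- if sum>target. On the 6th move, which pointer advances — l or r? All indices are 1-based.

r

[1,18] -15+38=23 d=18 * → r--
[1,17] -15+37=22 d=17 * → r--
[1,16] -15+35=20 d=15 * → r--
[1,15] -15+31=16 d=11 * → r--
[1,14] -15+29=14 d=9 * → r--
[1,13] -15+23=8 d=3 * → r--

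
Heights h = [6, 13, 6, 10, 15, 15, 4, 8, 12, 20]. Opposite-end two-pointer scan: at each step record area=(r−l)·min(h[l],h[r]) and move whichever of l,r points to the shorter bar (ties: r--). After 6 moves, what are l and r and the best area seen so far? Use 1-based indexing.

[1,10] min(6,20)*9=54 best=54 * → l++
[2,10] min(13,20)*8=104 best=104 * → l++
[3,10] min(6,20)*7=42 best=104 → l++
[4,10] min(10,20)*6=60 best=104 → l++
[5,10] min(15,20)*5=75 best=104 → l++
[6,10] min(15,20)*4=60 best=104 → l++

l=7, r=10, best area=104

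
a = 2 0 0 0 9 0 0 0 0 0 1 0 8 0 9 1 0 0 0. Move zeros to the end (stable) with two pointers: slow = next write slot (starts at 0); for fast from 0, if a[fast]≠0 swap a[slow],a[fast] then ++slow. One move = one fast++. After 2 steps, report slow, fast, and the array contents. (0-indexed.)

slow=0 fast=0: a[fast]=2≠0 swap→a[0]=2, slow++,fast++
slow=1 fast=1: a[fast]=0, fast++

slow=1, fast=2, a=[2, 0, 0, 0, 9, 0, 0, 0, 0, 0, 1, 0, 8, 0, 9, 1, 0, 0, 0]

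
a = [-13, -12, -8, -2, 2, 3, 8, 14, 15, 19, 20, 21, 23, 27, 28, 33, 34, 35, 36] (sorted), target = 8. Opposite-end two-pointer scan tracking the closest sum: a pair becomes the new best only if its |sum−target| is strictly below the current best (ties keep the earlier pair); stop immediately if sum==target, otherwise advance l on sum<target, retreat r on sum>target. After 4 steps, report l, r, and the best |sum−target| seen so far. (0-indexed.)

l=0 r=18: -13+36=23 d=15 *, r--
l=0 r=17: -13+35=22 d=14 *, r--
l=0 r=16: -13+34=21 d=13 *, r--
l=0 r=15: -13+33=20 d=12 *, r--

l=0, r=14, best |Δ|=12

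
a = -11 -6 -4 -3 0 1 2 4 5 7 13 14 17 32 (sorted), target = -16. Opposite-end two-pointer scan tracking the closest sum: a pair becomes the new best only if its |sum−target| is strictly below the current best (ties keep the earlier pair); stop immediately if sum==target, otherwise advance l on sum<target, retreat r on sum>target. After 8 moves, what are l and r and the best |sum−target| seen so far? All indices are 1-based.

[1,14] -11+32=21 d=37 * → r--
[1,13] -11+17=6 d=22 * → r--
[1,12] -11+14=3 d=19 * → r--
[1,11] -11+13=2 d=18 * → r--
[1,10] -11+7=-4 d=12 * → r--
[1,9] -11+5=-6 d=10 * → r--
[1,8] -11+4=-7 d=9 * → r--
[1,7] -11+2=-9 d=7 * → r--

l=1, r=6, best |Δ|=7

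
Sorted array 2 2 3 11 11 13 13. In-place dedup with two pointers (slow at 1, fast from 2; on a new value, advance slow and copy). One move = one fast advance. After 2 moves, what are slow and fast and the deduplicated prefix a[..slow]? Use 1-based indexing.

slow=2, fast=4, prefix=[2, 3]

slow=1 fast=2: a[fast]=2=a[slow] dup, fast++
slow=1 fast=3: a[fast]=3≠a[slow]=2 write a[2]=3, slow++,fast++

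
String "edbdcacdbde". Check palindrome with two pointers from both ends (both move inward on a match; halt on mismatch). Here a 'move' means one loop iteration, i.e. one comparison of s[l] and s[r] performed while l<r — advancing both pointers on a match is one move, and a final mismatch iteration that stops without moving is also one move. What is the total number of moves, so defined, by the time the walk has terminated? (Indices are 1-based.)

5 moves

[1,11] 'e'=='e' → l++,r--
[2,10] 'd'=='d' → l++,r--
[3,9] 'b'=='b' → l++,r--
[4,8] 'd'=='d' → l++,r--
[5,7] 'c'=='c' → l++,r--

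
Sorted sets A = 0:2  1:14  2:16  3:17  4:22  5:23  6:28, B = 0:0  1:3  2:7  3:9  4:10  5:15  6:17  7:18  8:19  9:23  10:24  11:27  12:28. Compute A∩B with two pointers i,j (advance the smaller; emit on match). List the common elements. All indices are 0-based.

[i=0,j=0] 2>0 → j++
[i=0,j=1] 2<3 → i++
[i=1,j=1] 14>3 → j++
[i=1,j=2] 14>7 → j++
[i=1,j=3] 14>9 → j++
[i=1,j=4] 14>10 → j++
[i=1,j=5] 14<15 → i++
[i=2,j=5] 16>15 → j++
[i=2,j=6] 16<17 → i++
[i=3,j=6] 17==17 emit → i++,j++
[i=4,j=7] 22>18 → j++
[i=4,j=8] 22>19 → j++
[i=4,j=9] 22<23 → i++
[i=5,j=9] 23==23 emit → i++,j++
[i=6,j=10] 28>24 → j++
[i=6,j=11] 28>27 → j++
[i=6,j=12] 28==28 emit → i++,j++

intersection = [17, 23, 28]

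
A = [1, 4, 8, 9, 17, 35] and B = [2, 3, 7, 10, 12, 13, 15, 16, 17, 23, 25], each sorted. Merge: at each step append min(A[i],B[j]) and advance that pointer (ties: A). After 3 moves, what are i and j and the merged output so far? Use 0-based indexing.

i=0 j=0: A[i]=1<=B[j]=2 take 1, i++
i=1 j=0: A[i]=4>B[j]=2 take 2, j++
i=1 j=1: A[i]=4>B[j]=3 take 3, j++

i=1, j=2, merged so far=[1, 2, 3]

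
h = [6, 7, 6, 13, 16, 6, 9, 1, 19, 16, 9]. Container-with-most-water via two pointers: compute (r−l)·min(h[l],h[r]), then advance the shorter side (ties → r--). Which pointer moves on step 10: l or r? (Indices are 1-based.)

l

[1,11] min(6,9)*10=60 best=60 * → l++
[2,11] min(7,9)*9=63 best=63 * → l++
[3,11] min(6,9)*8=48 best=63 → l++
[4,11] min(13,9)*7=63 best=63 → r--
[4,10] min(13,16)*6=78 best=78 * → l++
[5,10] min(16,16)*5=80 best=80 * → r--
[5,9] min(16,19)*4=64 best=80 → l++
[6,9] min(6,19)*3=18 best=80 → l++
[7,9] min(9,19)*2=18 best=80 → l++
[8,9] min(1,19)*1=1 best=80 → l++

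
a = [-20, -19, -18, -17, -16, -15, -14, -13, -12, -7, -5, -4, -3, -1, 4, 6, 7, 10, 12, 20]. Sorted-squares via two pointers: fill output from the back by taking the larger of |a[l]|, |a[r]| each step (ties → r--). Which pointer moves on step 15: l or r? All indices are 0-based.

l=0 r=19: |-20|<=|20| out[19]=400, r--
l=0 r=18: |-20|>|12| out[18]=400, l++
l=1 r=18: |-19|>|12| out[17]=361, l++
l=2 r=18: |-18|>|12| out[16]=324, l++
l=3 r=18: |-17|>|12| out[15]=289, l++
l=4 r=18: |-16|>|12| out[14]=256, l++
l=5 r=18: |-15|>|12| out[13]=225, l++
l=6 r=18: |-14|>|12| out[12]=196, l++
l=7 r=18: |-13|>|12| out[11]=169, l++
l=8 r=18: |-12|<=|12| out[10]=144, r--
l=8 r=17: |-12|>|10| out[9]=144, l++
l=9 r=17: |-7|<=|10| out[8]=100, r--
l=9 r=16: |-7|<=|7| out[7]=49, r--
l=9 r=15: |-7|>|6| out[6]=49, l++
l=10 r=15: |-5|<=|6| out[5]=36, r--

r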